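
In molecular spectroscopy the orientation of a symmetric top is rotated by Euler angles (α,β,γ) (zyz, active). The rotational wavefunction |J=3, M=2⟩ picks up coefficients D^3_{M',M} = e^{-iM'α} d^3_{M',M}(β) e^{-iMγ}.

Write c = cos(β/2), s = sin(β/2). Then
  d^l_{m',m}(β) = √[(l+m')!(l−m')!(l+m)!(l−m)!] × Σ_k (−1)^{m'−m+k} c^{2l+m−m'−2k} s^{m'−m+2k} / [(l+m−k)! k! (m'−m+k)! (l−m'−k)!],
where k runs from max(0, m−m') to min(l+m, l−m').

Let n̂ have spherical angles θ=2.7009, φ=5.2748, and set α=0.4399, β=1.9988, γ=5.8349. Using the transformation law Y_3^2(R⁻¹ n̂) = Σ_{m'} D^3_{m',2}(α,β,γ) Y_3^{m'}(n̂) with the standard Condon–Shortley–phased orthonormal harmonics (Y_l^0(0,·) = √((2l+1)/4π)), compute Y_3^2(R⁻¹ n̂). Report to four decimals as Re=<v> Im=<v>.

Re=0.3539 Im=-0.0268

Need the full column D^3_{m',2} for m'=−3..3 at α=0.4399, β=1.9988, γ=5.8349.
cos(β/2)=0.540807, sin(β/2)=0.841147
d^3_{-3,2}: single k=5 term ⇒ +0.557798;  D = -0.335558+0.445577i
d^3_{-2,2}: k∈[4..5] ⇒ +0.732052 -0.354185 = +0.377866;  D = -0.077134+0.369910i
d^3_{-1,2}: k∈[3..4] ⇒ +0.595350 -0.720114 = -0.124764;  D = -0.028969-0.121354i
d^3_{0,2}: k∈[2..3] ⇒ +0.331492 -0.801922 = -0.470430;  D = -0.293686-0.367495i
d^3_{1,2}: k∈[1..2] ⇒ +0.123051 -0.595350 = -0.472299;  D = -0.423901-0.208266i
d^3_{2,2}: k∈[0..1] ⇒ +0.025018 -0.302610 = -0.277592;  D = -0.277553-0.004655i
d^3_{3,2}: single k=0 term ⇒ -0.095315;  D = -0.086909+0.039138i
Y_3^{m'}(θ=2.7009,φ=5.2748) and Σ D·Y over m':
  (-0.3356+0.4456i)·(-0.0322+0.0038i)  (-0.0771+0.3699i)·(+0.0725-0.1517i)  (-0.0290-0.1214i)·(+0.2272+0.3604i)  (-0.2937-0.3675i)·(-0.3680+0.0000i)  (-0.4239-0.2083i)·(-0.2272+0.3604i)  (-0.2776-0.0047i)·(+0.0725+0.1517i)  (-0.0869+0.0391i)·(+0.0322+0.0038i)
Y_3^2(R⁻¹ n̂) = +0.353852-0.026816i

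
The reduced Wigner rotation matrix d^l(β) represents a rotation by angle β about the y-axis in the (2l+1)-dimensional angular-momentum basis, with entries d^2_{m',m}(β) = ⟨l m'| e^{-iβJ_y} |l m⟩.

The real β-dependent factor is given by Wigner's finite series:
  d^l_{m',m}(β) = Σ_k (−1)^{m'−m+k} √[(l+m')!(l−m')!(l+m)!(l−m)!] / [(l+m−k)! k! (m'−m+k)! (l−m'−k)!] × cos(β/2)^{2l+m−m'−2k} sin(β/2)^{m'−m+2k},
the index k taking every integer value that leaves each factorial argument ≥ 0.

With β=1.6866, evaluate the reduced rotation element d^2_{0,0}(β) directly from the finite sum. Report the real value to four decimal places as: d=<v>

d^2_{0,0}(β=1.6866) via Wigner's sum:
c=cos(1.6866/2)=0.665002, s=sin(1.6866/2)=0.746842; N=√[2·2·2·2]=4.000000
Admissible k: 0..2 (factorial args all ≥0)
  k=0: (−1)^0·4.0000/(4)·0.6650^4·0.7468^0 = +0.195565
  k=1: (−1)^1·4.0000/(1)·0.6650^2·0.7468^2 = -0.986649
  k=2: (−1)^2·4.0000/(4)·0.6650^0·0.7468^4 = +0.311110
d^2_{0,0}(1.6866) = +0.195565 -0.986649 +0.311110 = -0.479974

d=-0.4800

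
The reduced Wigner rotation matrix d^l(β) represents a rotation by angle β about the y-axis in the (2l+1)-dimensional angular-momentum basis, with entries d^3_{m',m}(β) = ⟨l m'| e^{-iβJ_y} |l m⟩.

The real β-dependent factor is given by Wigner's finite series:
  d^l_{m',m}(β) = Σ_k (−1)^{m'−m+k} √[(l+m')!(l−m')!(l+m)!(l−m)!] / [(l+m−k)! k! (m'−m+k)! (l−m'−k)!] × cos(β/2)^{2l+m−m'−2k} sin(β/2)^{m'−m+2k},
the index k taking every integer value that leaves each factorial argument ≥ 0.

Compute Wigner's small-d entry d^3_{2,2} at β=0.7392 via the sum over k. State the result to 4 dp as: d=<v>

d^3_{2,2}(β=0.7392) via Wigner's sum:
With c≡cos(β/2)=0.932472 and s≡sin(β/2)=0.361242, N=[120·1·120·1]^{1/2}=120.000000
k∈{0,1} keeps every argument non-negative
  k=0: (−1)^0·120.0000/(120)·0.9325^6·0.3612^0 = +0.657377
  k=1: (−1)^1·120.0000/(24)·0.9325^4·0.3612^2 = -0.493299
d^3_{2,2}(0.7392) = +0.657377 -0.493299 = +0.164078

d=0.1641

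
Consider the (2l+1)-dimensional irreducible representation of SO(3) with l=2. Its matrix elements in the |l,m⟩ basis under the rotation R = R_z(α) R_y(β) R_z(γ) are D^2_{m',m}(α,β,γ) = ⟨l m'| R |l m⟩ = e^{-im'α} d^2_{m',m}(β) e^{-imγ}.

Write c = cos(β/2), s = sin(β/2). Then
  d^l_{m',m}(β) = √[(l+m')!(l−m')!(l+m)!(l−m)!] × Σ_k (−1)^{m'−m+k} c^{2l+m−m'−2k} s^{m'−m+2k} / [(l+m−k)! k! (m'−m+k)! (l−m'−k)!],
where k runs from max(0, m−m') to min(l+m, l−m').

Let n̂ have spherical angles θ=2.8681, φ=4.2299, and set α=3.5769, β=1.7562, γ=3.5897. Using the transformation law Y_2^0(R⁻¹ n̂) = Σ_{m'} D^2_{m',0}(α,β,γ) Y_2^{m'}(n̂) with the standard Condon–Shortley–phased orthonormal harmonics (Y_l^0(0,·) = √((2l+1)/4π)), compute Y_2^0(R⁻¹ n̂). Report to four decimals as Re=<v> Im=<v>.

Re=-0.1727 Im=0.0000

Need the full column D^2_{m',0} for m'=−2..2 at α=3.5769, β=1.7562, γ=3.5897.
cos(β/2)=0.638614, sin(β/2)=0.769527
d^2_{-2,0}: single k=2 term ⇒ +0.591563;  D = +0.381177+0.452383i
d^2_{-1,0}: k∈[1..2] ⇒ +0.490925 -0.712830 = -0.221904;  D = +0.201210+0.093575i
d^2_{0,0}: k∈[0..2] ⇒ +0.166324 -0.966018 +0.350667 = -0.449026;  D = -0.449026+0.000000i
d^2_{1,0}: k∈[0..1] ⇒ -0.490925 +0.712830 = +0.221904;  D = -0.201210+0.093575i
d^2_{2,0}: single k=0 term ⇒ +0.591563;  D = +0.381177-0.452383i
Y_2^{m'}(θ=2.8681,φ=4.2299) and Σ D·Y over m':
  (+0.3812+0.4524i)·(-0.0160-0.0232i)  (+0.2012+0.0936i)·(+0.0932-0.1780i)  (-0.4490+0.0000i)·(+0.5618+0.0000i)  (-0.2012+0.0936i)·(-0.0932-0.1780i)  (+0.3812-0.4524i)·(-0.0160+0.0232i)
Y_2^0(R⁻¹ n̂) = -0.172699+0.000000i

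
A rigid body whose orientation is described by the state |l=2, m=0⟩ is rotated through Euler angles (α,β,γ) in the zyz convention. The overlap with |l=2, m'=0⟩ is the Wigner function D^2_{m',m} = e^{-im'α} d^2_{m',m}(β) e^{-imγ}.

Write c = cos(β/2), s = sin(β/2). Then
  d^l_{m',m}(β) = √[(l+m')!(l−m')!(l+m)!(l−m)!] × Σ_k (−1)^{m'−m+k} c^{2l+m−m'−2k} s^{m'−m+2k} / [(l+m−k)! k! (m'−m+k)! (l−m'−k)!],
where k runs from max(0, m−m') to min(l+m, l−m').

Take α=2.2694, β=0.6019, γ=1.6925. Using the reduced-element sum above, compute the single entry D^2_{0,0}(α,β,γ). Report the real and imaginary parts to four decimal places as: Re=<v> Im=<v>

Re=0.5191 Im=0.0000

D^2_{0,0}(2.2694,0.6019,1.6925) = e^{-i·0·2.2694}·d^2_{0,0}(0.6019)·e^{-i·0·1.6925}. Compute d first:
With c≡cos(β/2)=0.955055 and s≡sin(β/2)=0.296428, N=[2·2·2·2]^{1/2}=4.000000
The bounds max(0,m−m')=0 and min(l+m,l−m')=2 give 3 terms
  k=0: (−1)^0·4.0000/(4)·0.9551^4·0.2964^0 = +0.831982
  k=1: (−1)^1·4.0000/(1)·0.9551^2·0.2964^2 = -0.320593
  k=2: (−1)^2·4.0000/(4)·0.9551^0·0.2964^4 = +0.007721
d^2_{0,0}(0.6019) = +0.831982 -0.320593 +0.007721 = +0.519110
Attach z-rotation phases: D = e^{-i(0)(2.2694)}·(+0.519110)·e^{-i(0)(1.6925)} = +0.519110+0.000000i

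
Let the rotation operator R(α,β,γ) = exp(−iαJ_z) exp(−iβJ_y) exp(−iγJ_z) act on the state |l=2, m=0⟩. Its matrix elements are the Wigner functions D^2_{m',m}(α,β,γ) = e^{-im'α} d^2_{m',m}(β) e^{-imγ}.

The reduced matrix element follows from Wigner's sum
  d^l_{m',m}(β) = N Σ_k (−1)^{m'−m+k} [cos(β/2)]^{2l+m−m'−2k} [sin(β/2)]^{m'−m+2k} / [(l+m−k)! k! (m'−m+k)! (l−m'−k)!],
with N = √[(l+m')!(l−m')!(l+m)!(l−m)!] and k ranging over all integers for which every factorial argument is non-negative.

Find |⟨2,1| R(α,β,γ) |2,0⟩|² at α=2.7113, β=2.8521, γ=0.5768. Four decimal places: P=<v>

Split into d^2_{1,0}(β=2.8521) × two z-phases.
With c≡cos(β/2)=0.144241 and s≡sin(β/2)=0.989543, N=[6·1·2·2]^{1/2}=4.898979
k: max(0,(0)−(1))=0 … min(2+(0),2−(1))=1
  k=0: (−1)^1·4.8990/(2)·0.1442^3·0.9895^1 = -0.007274
  k=1: (−1)^2·4.8990/(2)·0.1442^1·0.9895^3 = +0.342349
d^2_{1,0}(2.8521) = -0.007274 +0.342349 = +0.335075
|D^2_{1,0}|² = |d^2_{1,0}(β)|² = (+0.335075)² = 0.112275 (the z-rotation phases have unit modulus)

P=0.1123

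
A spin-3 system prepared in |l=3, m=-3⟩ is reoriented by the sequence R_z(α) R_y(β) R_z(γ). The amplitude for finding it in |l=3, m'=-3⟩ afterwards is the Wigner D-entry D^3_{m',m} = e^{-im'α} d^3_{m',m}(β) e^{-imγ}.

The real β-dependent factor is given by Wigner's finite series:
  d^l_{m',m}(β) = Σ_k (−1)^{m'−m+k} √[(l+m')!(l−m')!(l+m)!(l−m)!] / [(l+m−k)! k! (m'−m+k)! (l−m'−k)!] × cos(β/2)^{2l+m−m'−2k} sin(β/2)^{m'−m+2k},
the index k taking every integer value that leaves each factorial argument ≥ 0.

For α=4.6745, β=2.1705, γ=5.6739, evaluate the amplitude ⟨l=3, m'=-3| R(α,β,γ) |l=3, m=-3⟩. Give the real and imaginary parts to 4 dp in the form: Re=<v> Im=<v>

Split into d^3_{-3,-3}(β=2.1705) × two z-phases.
Half-angle: c=0.466692, s=0.884420. N=√(1·720·1·720)=720.000000
k: max(0,(-3)−(-3))=0 … min(3+(-3),3−(-3))=0
  k=0: (−1)^0·720.0000/(720)·0.4667^6·0.8844^0 = +0.010332
d^3_{-3,-3}(2.1705) = +0.010332
D = (+0.113422+0.993547i)·(+0.010332)·(-0.254238-0.967142i) = +0.009630-0.003743i

Re=0.0096 Im=-0.0037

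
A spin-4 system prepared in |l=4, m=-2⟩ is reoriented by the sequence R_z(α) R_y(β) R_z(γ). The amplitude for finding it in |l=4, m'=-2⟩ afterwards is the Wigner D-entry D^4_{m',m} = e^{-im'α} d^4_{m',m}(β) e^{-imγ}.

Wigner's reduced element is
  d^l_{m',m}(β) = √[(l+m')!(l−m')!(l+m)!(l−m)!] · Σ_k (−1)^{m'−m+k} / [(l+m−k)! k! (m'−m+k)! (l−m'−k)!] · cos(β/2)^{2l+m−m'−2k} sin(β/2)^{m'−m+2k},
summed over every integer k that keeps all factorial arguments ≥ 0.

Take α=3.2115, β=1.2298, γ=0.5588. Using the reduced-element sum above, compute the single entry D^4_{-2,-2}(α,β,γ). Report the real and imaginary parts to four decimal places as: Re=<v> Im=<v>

Re=-0.0766 Im=-0.2363

First d^4_{-2,-2}(β=1.2298), then the phase factors e^{-i(-2)α} and e^{-i(-2)γ}:
Half-angle: c=0.816831, s=0.576877. N=√(2·720·2·720)=1440.000000
The bounds max(0,m−m')=0 and min(l+m,l−m')=2 give 3 terms
  k=0: (−1)^0·1440.0000/(1440)·0.8168^8·0.5769^0 = +0.198179
  k=1: (−1)^1·1440.0000/(120)·0.8168^6·0.5769^2 = -1.186154
  k=2: (−1)^2·1440.0000/(96)·0.8168^4·0.5769^4 = +0.739525
d^4_{-2,-2}(1.2298) = +0.198179 -1.186154 +0.739525 = -0.248450
Attach z-rotation phases: D = e^{-i(-2)(3.2115)}·(-0.248450)·e^{-i(-2)(0.5588)} = -0.076592-0.236350i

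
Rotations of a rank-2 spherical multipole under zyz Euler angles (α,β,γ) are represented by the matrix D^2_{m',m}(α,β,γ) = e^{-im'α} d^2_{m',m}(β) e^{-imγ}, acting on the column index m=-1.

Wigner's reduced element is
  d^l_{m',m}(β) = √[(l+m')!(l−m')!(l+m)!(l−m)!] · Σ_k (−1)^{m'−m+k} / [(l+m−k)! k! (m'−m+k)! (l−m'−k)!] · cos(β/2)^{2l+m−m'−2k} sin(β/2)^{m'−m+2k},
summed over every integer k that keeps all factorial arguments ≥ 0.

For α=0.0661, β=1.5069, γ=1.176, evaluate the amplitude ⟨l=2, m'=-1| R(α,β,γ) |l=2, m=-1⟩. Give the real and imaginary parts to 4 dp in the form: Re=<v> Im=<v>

Split into d^2_{-1,-1}(β=1.5069) × two z-phases.
c=cos(1.5069/2)=0.729333, s=sin(1.5069/2)=0.684159; N=√[1·6·1·6]=6.000000
The bounds max(0,m−m')=0 and min(l+m,l−m')=1 give 2 terms
  k=0: (−1)^0·6.0000/(6)·0.7293^4·0.6842^0 = +0.282946
  k=1: (−1)^1·6.0000/(2)·0.7293^2·0.6842^2 = -0.746942
d^2_{-1,-1}(1.5069) = +0.282946 -0.746942 = -0.463996
D = (+0.997816+0.066052i)·(-0.463996)·(+0.384620+0.923075i) = -0.149782-0.439156i

Re=-0.1498 Im=-0.4392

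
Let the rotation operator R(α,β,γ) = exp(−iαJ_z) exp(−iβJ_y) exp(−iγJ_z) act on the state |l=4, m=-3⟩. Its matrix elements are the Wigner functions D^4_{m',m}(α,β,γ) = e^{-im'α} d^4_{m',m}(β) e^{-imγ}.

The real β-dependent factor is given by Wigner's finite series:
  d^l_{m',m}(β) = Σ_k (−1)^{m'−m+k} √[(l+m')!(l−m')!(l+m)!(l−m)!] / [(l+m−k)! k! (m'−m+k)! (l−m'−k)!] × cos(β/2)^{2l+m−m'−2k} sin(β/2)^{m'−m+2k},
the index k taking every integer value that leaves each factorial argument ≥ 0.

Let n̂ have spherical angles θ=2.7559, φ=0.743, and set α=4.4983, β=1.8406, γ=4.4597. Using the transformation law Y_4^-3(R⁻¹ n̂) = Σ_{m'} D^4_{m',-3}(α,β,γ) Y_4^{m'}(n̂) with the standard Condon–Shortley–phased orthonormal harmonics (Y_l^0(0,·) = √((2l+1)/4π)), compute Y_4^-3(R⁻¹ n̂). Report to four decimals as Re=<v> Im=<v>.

Need the full column D^4_{m',-3} for m'=−4..4 at α=4.4983, β=1.8406, γ=4.4597.
cos(β/2)=0.605581, sin(β/2)=0.795783
d^4_{-4,-3}: single k=1 term ⇒ +0.067228;  D = +0.067164-0.002932i
d^4_{-3,-3}: k∈[0..1] ⇒ +0.018088 -0.218637 = -0.200549;  D = +0.034021-0.197642i
d^4_{-2,-3}: k∈[0..1] ⇒ -0.088934 +0.460715 = +0.371781;  D = -0.344629-0.139471i
d^4_{-1,-3}: k∈[0..1] ⇒ +0.247911 -0.713491 = -0.465580;  D = -0.262364+0.384617i
d^4_{0,-3}: k∈[0..1] ⇒ -0.485637 +0.838602 = +0.352965;  D = +0.242670+0.256312i
d^4_{1,-3}: k∈[0..1] ⇒ +0.713491 -0.739238 = -0.025747;  D = +0.022031-0.013325i
d^4_{2,-3}: k∈[0..1] ⇒ -0.795568 +0.457931 = -0.337636;  D = +0.109373+0.319430i
d^4_{3,-3}: k∈[0..1] ⇒ +0.651947 -0.160827 = +0.491120;  D = +0.487831-0.056745i
d^4_{4,-3}: single k=0 term ⇒ -0.346164;  D = +0.033969-0.344493i
Y_4^{m'}(θ=2.7559,φ=0.743) and Σ D·Y over m':
  (+0.0672-0.0029i)·(-0.0087-0.0015i)  (+0.0340-0.1976i)·(+0.0378+0.0488i)  (-0.3446-0.1395i)·(+0.0201-0.2363i)  (-0.2624+0.3846i)·(-0.3655+0.3357i)  (+0.2427+0.2563i)·(+0.3216+0.0000i)  (+0.0220-0.0133i)·(+0.3655+0.3357i)  (+0.1094+0.3194i)·(+0.0201+0.2363i)  (+0.4878-0.0567i)·(-0.0378+0.0488i)  (+0.0340-0.3445i)·(-0.0087+0.0015i)
Y_4^-3(R⁻¹ n̂) = -0.060929-0.009630i

Re=-0.0609 Im=-0.0096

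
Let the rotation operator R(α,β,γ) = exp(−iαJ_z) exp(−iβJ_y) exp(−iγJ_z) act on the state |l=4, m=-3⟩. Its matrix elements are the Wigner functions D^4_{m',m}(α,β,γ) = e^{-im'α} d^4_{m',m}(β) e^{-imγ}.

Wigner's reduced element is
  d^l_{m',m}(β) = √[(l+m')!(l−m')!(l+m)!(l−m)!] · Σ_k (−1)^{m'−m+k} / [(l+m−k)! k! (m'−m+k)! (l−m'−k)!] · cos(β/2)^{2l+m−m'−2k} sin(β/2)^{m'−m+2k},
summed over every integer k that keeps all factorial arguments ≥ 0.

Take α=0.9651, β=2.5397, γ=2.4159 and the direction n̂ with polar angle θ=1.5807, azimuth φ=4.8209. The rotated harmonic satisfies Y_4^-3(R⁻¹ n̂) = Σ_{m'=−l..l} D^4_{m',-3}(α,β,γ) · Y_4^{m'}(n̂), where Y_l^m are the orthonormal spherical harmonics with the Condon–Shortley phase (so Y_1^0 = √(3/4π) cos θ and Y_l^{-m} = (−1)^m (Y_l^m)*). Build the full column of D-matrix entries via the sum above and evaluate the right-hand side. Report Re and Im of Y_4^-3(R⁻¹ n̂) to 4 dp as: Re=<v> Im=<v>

Re=0.3814 Im=0.0938

Need the full column D^4_{m',-3} for m'=−4..4 at α=0.9651, β=2.5397, γ=2.4159.
cos(β/2)=0.296424, sin(β/2)=0.955056
d^4_{-4,-3}: single k=1 term ⇒ +0.000543;  D = +0.000061-0.000540i
d^4_{-3,-3}: k∈[0..1] ⇒ +0.000060 -0.004331 = -0.004272;  D = +0.003217+0.002811i
d^4_{-2,-3}: k∈[0..1] ⇒ -0.000719 +0.022379 = +0.021660;  D = -0.021004+0.005293i
d^4_{-1,-3}: k∈[0..1] ⇒ +0.004911 -0.084975 = -0.080063;  D = +0.028116-0.074964i
d^4_{0,-3}: k∈[0..1] ⇒ -0.023590 +0.244878 = +0.221289;  D = +0.126094+0.181849i
d^4_{1,-3}: k∈[0..1] ⇒ +0.084975 -0.529263 = -0.444288;  D = -0.444288+0.000260i
d^4_{2,-3}: k∈[0..1] ⇒ -0.232312 +0.803861 = +0.571549;  D = +0.325128-0.470064i
d^4_{3,-3}: k∈[0..1] ⇒ +0.466766 -0.692201 = -0.225435;  D = +0.079413+0.210985i
d^4_{4,-3}: single k=0 term ⇒ -0.607661;  D = +0.589411+0.147809i
Y_4^{m'}(θ=1.5807,φ=4.8209) and Σ D·Y over m':
  (+0.0001-0.0005i)·(+0.4014-0.1861i)  (+0.0032+0.0028i)·(+0.0040+0.0117i)  (-0.0210+0.0053i)·(+0.3264-0.0720i)  (+0.0281-0.0750i)·(+0.0015+0.0140i)  (+0.1261+0.1818i)·(+0.3170+0.0000i)  (-0.4443+0.0003i)·(-0.0015+0.0140i)  (+0.3251-0.4701i)·(+0.3264+0.0720i)  (+0.0794+0.2110i)·(-0.0040+0.0117i)  (+0.5894+0.1478i)·(+0.4014+0.1861i)
Y_4^-3(R⁻¹ n̂) = +0.381435+0.093849i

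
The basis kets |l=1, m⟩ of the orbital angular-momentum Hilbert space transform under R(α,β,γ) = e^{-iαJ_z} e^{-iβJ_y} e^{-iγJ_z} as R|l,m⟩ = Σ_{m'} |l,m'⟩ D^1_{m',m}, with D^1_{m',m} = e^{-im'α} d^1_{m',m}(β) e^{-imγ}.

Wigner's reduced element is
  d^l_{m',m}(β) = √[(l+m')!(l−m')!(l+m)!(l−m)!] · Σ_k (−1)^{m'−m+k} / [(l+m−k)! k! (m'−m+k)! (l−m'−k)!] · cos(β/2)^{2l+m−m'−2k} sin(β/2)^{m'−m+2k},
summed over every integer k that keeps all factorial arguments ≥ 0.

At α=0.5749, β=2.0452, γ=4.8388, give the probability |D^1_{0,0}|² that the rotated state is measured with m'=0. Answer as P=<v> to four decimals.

P=0.2087

D^1_{0,0}(0.5749,2.0452,4.8388) = e^{-i·0·0.5749}·d^1_{0,0}(2.0452)·e^{-i·0·4.8388}. Compute d first:
c=cos(2.0452/2)=0.521149, s=sin(2.0452/2)=0.853466; N=√[1·1·1·1]=1.000000
k∈{0,1} keeps every argument non-negative
  k=0: (−1)^0·1.0000/(1)·0.5211^2·0.8535^0 = +0.271596
  k=1: (−1)^1·1.0000/(1)·0.5211^0·0.8535^2 = -0.728404
d^1_{0,0}(2.0452) = +0.271596 -0.728404 = -0.456808
|D^1_{0,0}|² = |d^1_{0,0}(β)|² = (-0.456808)² = 0.208674 (the z-rotation phases have unit modulus)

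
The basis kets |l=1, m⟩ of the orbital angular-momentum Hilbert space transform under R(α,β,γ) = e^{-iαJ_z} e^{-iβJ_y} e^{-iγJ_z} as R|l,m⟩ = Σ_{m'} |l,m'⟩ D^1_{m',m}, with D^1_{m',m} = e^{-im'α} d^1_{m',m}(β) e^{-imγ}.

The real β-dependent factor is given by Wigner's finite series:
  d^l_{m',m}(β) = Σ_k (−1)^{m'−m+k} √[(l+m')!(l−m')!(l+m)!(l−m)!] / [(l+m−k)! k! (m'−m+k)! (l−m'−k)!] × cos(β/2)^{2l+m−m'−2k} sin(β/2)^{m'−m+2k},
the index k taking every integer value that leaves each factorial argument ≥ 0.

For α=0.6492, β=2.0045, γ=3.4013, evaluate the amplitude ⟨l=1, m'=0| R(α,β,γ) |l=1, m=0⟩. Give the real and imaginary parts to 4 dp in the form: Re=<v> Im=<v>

Re=-0.4202 Im=0.0000

Split into d^1_{0,0}(β=2.0045) × two z-phases.
c=cos(2.0045/2)=0.538408, s=sin(2.0045/2)=0.842685; N=√[1·1·1·1]=1.000000
The bounds max(0,m−m')=0 and min(l+m,l−m')=1 give 2 terms
  k=0: (−1)^0·1.0000/(1)·0.5384^2·0.8427^0 = +0.289883
  k=1: (−1)^1·1.0000/(1)·0.5384^0·0.8427^2 = -0.710117
d^1_{0,0}(2.0045) = +0.289883 -0.710117 = -0.420234
Attach z-rotation phases: D = e^{-i(0)(0.6492)}·(-0.420234)·e^{-i(0)(3.4013)} = -0.420234+0.000000i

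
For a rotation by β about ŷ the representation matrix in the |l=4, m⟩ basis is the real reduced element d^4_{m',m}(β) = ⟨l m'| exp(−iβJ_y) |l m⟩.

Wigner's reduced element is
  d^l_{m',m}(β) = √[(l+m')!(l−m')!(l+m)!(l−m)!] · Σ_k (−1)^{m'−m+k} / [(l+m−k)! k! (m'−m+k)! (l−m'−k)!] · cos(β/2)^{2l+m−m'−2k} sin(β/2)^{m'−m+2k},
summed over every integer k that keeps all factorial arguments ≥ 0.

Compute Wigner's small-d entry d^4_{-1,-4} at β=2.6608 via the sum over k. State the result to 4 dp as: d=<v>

d^4_{-1,-4}(β=2.6608) via Wigner's sum:
c=cos(2.6608/2)=0.238088, s=sin(2.6608/2)=0.971244; N=√[6·120·1·40320]=5387.986637
k∈{0} keeps every argument non-negative
  k=0: (−1)^3·5387.9866/(720)·0.2381^5·0.9712^3 = -0.005245
d^4_{-1,-4}(2.6608) = -0.005245

d=-0.0052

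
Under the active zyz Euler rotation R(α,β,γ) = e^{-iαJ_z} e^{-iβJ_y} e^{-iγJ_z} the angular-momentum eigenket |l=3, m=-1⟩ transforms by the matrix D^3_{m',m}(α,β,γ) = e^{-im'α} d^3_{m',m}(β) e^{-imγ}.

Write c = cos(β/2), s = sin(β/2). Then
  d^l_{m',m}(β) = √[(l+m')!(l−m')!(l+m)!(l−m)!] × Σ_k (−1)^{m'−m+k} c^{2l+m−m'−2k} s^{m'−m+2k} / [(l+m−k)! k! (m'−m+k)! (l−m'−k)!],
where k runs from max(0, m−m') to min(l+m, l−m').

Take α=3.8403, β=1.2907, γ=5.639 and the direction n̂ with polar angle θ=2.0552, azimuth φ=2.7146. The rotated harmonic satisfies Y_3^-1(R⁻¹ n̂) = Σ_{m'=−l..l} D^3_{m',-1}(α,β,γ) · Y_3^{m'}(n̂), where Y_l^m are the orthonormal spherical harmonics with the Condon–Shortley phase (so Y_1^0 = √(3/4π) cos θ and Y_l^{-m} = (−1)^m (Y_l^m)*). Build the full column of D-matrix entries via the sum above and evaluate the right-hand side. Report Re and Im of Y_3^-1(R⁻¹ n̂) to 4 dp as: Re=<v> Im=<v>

Re=-0.2139 Im=-0.0712

Need the full column D^3_{m',-1} for m'=−3..3 at α=3.8403, β=1.2907, γ=5.639.
cos(β/2)=0.798889, sin(β/2)=0.601478
d^3_{-3,-1}: single k=2 term ⇒ +0.570731;  D = -0.067677-0.566704i
d^3_{-2,-1}: k∈[1..2] ⇒ +0.618946 -0.701696 = -0.082750;  D = -0.060365-0.056601i
d^3_{-1,-1}: k∈[0..2] ⇒ +0.259968 -1.178897 +0.501191 = -0.417738;  D = +0.417117+0.022765i
d^3_{0,-1}: k∈[0..2] ⇒ -0.678021 +1.153005 -0.217859 = +0.257124;  D = +0.205594-0.154415i
d^3_{1,-1}: k∈[0..2] ⇒ +0.884173 -0.668255 +0.047350 = +0.263268;  D = -0.059482+0.256460i
d^3_{2,-1}: k∈[0..1] ⇒ -0.701696 +0.198877 = -0.502819;  D = +0.228080+0.448114i
d^3_{3,-1}: single k=0 term ⇒ +0.323518;  D = +0.297817+0.126367i
Y_3^{m'}(θ=2.0552,φ=2.7146) and Σ D·Y over m':
  (-0.0677-0.5667i)·(-0.0826-0.2771i)  (-0.0604-0.0566i)·(-0.2449-0.2810i)  (+0.4171+0.0228i)·(-0.0219-0.0100i)  (+0.2056-0.1544i)·(+0.3329+0.0000i)  (-0.0595+0.2565i)·(+0.0219-0.0100i)  (+0.2281+0.4481i)·(-0.2449+0.2810i)  (+0.2978+0.1264i)·(+0.0826-0.2771i)
Y_3^-1(R⁻¹ n̂) = -0.213926-0.071167i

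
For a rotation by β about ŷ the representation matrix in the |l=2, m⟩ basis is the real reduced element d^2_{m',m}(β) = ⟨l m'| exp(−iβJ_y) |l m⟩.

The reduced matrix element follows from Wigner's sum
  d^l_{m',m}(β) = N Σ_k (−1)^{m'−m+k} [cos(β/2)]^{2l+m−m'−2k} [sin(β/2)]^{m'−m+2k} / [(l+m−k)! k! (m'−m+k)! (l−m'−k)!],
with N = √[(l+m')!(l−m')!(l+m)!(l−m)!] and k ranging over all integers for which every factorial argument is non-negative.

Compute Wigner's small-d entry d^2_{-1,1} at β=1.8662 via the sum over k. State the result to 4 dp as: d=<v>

d=0.2697

d^2_{-1,1}(β=1.8662) via Wigner's sum:
With c≡cos(β/2)=0.595346 and s≡sin(β/2)=0.803469, N=[1·6·6·1]^{1/2}=6.000000
Admissible k: 2..3 (factorial args all ≥0)
  k=2: (−1)^0·6.0000/(2)·0.5953^2·0.8035^2 = +0.686434
  k=3: (−1)^1·6.0000/(6)·0.5953^0·0.8035^4 = -0.416752
d^2_{-1,1}(1.8662) = +0.686434 -0.416752 = +0.269683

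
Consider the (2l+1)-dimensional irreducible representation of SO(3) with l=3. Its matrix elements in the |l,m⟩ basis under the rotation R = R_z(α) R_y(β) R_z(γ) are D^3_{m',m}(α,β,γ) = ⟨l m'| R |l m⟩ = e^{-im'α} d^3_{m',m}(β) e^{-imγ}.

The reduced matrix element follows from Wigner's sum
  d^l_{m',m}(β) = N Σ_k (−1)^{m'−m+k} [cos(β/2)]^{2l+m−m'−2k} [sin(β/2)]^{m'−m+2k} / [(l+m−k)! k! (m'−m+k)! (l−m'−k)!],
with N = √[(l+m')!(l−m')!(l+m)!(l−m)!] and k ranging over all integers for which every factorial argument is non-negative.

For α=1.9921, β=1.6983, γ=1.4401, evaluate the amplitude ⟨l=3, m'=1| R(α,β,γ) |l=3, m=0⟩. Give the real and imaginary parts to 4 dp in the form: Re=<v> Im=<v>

First d^3_{1,0}(β=1.6983), then the phase factors e^{-i(1)α} and e^{-i(0)γ}:
With c≡cos(β/2)=0.660621 and s≡sin(β/2)=0.750719, N=[24·2·6·6]^{1/2}=41.569219
k∈{0,1,2} keeps every argument non-negative
  k=0: (−1)^1·41.5692/(12)·0.6606^5·0.7507^1 = -0.327214
  k=1: (−1)^2·41.5692/(4)·0.6606^3·0.7507^3 = +1.267659
  k=2: (−1)^3·41.5692/(12)·0.6606^1·0.7507^5 = -0.545671
d^3_{1,0}(1.6983) = -0.327214 +1.267659 -0.545671 = +0.394774
D = (-0.408950-0.912557i)·(+0.394774)·(+1.000000+0.000000i) = -0.161443-0.360254i

Re=-0.1614 Im=-0.3603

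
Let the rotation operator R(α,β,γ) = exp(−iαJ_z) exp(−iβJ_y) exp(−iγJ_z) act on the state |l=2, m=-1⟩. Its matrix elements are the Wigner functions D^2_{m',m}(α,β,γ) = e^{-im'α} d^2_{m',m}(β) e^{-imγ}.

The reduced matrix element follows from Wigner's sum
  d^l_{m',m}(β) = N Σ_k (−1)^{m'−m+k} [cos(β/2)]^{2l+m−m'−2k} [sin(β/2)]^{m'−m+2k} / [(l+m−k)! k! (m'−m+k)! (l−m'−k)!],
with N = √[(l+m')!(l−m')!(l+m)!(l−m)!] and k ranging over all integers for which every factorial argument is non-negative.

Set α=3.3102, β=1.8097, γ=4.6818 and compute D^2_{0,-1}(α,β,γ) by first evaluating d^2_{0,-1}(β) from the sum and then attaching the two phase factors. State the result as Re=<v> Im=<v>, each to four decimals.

Split into d^2_{0,-1}(β=1.8097) × two z-phases.
c=cos(1.8097/2)=0.617804, s=sin(1.8097/2)=0.786332; N=√[2·2·1·6]=4.898979
k: max(0,(-1)−(0))=0 … min(2+(-1),2−(0))=1
  k=0: (−1)^1·4.8990/(2)·0.6178^3·0.7863^1 = -0.454185
  k=1: (−1)^2·4.8990/(2)·0.6178^1·0.7863^3 = +0.735774
d^2_{0,-1}(1.8097) = -0.454185 +0.735774 = +0.281589
Attach z-rotation phases: D = e^{-i(0)(3.3102)}·(+0.281589)·e^{-i(-1)(4.6818)} = -0.008612-0.281457i

Re=-0.0086 Im=-0.2815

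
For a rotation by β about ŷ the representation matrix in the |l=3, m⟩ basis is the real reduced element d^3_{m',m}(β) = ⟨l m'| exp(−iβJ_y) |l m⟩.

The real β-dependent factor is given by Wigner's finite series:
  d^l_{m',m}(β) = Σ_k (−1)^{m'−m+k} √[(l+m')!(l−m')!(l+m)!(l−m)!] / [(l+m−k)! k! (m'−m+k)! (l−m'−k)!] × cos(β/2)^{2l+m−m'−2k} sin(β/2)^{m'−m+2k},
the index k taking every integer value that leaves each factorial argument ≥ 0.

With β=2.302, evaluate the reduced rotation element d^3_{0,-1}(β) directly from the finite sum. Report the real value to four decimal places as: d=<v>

d=-0.3963

d^3_{0,-1}(β=2.302) via Wigner's sum:
c=cos(2.302/2)=0.407574, s=sin(2.302/2)=0.913172; N=√[6·6·2·24]=41.569219
The bounds max(0,m−m')=0 and min(l+m,l−m')=2 give 3 terms
  k=0: (−1)^1·41.5692/(12)·0.4076^5·0.9132^1 = -0.035578
  k=1: (−1)^2·41.5692/(4)·0.4076^3·0.9132^3 = +0.535785
  k=2: (−1)^3·41.5692/(12)·0.4076^1·0.9132^5 = -0.896521
d^3_{0,-1}(2.302) = -0.035578 +0.535785 -0.896521 = -0.396314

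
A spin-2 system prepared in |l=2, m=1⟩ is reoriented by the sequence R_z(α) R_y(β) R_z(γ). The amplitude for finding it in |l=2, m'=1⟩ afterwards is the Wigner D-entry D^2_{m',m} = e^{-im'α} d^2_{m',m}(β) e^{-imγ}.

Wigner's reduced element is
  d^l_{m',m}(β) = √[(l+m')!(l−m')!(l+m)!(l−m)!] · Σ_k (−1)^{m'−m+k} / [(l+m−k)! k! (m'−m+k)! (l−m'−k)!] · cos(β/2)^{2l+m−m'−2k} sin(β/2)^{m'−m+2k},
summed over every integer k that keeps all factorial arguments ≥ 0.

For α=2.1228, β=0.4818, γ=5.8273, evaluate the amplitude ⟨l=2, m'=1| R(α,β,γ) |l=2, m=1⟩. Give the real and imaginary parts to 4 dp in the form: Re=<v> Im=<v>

Split into d^2_{1,1}(β=0.4818) × two z-phases.
c=cos(0.4818/2)=0.971124, s=sin(0.4818/2)=0.238577; N=√[6·1·6·1]=6.000000
Admissible k: 0..1 (factorial args all ≥0)
  k=0: (−1)^0·6.0000/(6)·0.9711^4·0.2386^0 = +0.889402
  k=1: (−1)^1·6.0000/(2)·0.9711^2·0.2386^2 = -0.161037
d^2_{1,1}(0.4818) = +0.889402 -0.161037 = +0.728365
Phases: e^{-i·(1)·2.1228}=-0.524394-0.851476i, e^{-i·(1)·5.8273}=+0.897872+0.440257i ⇒ D=-0.069901-0.725003i

Re=-0.0699 Im=-0.7250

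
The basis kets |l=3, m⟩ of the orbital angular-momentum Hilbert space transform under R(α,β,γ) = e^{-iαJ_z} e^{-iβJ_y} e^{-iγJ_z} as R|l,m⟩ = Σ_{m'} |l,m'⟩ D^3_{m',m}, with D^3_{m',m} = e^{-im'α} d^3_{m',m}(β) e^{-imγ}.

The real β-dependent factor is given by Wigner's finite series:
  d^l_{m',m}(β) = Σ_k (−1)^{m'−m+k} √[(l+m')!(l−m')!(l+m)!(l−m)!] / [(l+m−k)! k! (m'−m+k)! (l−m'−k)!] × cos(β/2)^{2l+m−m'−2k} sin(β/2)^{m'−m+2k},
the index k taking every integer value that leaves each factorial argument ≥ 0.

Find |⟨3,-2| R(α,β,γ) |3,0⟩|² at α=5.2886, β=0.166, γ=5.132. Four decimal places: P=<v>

Split into d^3_{-2,0}(β=0.166) × two z-phases.
Half-angle: c=0.996557, s=0.082905. N=√(1·120·6·6)=65.726707
The bounds max(0,m−m')=2 and min(l+m,l−m')=3 give 2 terms
  k=2: (−1)^0·65.7267/(12)·0.9966^4·0.0829^2 = +0.037130
  k=3: (−1)^1·65.7267/(12)·0.9966^2·0.0829^4 = -0.000257
d^3_{-2,0}(0.166) = +0.037130 -0.000257 = +0.036873
|D^3_{-2,0}|² = |d^3_{-2,0}(β)|² = (+0.036873)² = 0.001360 (the z-rotation phases have unit modulus)

P=0.0014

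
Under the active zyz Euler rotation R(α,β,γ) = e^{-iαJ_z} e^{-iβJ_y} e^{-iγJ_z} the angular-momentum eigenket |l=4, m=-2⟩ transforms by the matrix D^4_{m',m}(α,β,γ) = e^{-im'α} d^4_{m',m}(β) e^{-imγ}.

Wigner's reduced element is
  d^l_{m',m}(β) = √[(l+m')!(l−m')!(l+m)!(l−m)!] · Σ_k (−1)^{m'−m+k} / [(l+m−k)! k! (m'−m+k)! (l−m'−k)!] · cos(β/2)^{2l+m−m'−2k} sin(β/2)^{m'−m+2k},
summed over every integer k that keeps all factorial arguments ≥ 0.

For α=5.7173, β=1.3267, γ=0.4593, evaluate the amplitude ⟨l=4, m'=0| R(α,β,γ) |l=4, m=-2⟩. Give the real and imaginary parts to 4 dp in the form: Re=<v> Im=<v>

First d^4_{0,-2}(β=1.3267), then the phase factors e^{-i(0)α} and e^{-i(-2)γ}:
With c≡cos(β/2)=0.787934 and s≡sin(β/2)=0.615760, N=[24·24·2·720]^{1/2}=910.735966
Admissible k: 0..2 (factorial args all ≥0)
  k=0: (−1)^2·910.7360/(96)·0.7879^6·0.6158^2 = +0.860761
  k=1: (−1)^3·910.7360/(36)·0.7879^4·0.6158^4 = -1.401828
  k=2: (−1)^4·910.7360/(96)·0.7879^2·0.6158^6 = +0.321047
d^4_{0,-2}(1.3267) = +0.860761 -1.401828 +0.321047 = -0.220019
D = (+1.000000+0.000000i)·(-0.220019)·(+0.606933+0.794753i) = -0.133537-0.174861i

Re=-0.1335 Im=-0.1749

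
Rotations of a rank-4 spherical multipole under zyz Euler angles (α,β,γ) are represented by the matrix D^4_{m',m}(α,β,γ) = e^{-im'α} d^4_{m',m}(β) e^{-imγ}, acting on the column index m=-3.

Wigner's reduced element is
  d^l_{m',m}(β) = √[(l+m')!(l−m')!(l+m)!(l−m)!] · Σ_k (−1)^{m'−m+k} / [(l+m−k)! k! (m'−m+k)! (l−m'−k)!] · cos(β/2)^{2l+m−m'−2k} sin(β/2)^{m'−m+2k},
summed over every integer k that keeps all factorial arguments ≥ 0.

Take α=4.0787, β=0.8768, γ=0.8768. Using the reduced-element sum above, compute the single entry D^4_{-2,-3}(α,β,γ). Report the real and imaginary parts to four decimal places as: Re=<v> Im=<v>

Re=0.0557 Im=0.2641

Split into d^4_{-2,-3}(β=0.8768) × two z-phases.
With c≡cos(β/2)=0.905432 and s≡sin(β/2)=0.424491, N=[2·720·1·5040]^{1/2}=2693.993318
k∈{0,1} keeps every argument non-negative
  k=0: (−1)^1·2693.9933/(720)·0.9054^7·0.4245^1 = -0.792362
  k=1: (−1)^2·2693.9933/(240)·0.9054^5·0.4245^3 = +0.522482
d^4_{-2,-3}(0.8768) = -0.792362 +0.522482 = -0.269881
Phases: e^{-i·(-2)·4.0787}=-0.298784+0.954321i, e^{-i·(-3)·0.8768}=-0.872162+0.489218i ⇒ D=+0.055672+0.264076i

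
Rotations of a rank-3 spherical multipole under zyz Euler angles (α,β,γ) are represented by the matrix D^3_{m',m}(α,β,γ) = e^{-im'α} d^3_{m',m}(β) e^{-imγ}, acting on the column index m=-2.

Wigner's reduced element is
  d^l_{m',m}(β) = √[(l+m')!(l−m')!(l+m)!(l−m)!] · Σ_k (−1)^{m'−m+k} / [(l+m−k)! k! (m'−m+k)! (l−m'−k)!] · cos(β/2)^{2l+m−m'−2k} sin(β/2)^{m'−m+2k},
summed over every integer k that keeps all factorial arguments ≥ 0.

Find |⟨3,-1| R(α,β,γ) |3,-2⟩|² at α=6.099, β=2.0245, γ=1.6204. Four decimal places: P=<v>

D^3_{-1,-2}(6.099,2.0245,1.6204) = e^{-i·-1·6.099}·d^3_{-1,-2}(2.0245)·e^{-i·-2·1.6204}. Compute d first:
With c≡cos(β/2)=0.529954 and s≡sin(β/2)=0.848026, N=[2·24·1·120]^{1/2}=75.894664
Admissible k: 0..1 (factorial args all ≥0)
  k=0: (−1)^1·75.8947/(24)·0.5300^5·0.8480^1 = -0.112099
  k=1: (−1)^2·75.8947/(12)·0.5300^3·0.8480^3 = +0.574080
d^3_{-1,-2}(2.0245) = -0.112099 +0.574080 = +0.461982
|D^3_{-1,-2}|² = |d^3_{-1,-2}(β)|² = (+0.461982)² = 0.213427 (the z-rotation phases have unit modulus)

P=0.2134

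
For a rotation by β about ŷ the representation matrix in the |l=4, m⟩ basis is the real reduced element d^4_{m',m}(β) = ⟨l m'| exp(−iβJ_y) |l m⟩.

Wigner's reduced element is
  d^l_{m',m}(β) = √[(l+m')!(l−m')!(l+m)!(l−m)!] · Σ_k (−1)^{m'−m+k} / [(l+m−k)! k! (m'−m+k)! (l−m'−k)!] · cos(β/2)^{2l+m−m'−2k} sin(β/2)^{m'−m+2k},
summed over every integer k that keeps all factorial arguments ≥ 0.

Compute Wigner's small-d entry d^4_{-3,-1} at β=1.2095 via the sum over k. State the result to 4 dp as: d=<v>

d^4_{-3,-1}(β=1.2095) via Wigner's sum:
With c≡cos(β/2)=0.822644 and s≡sin(β/2)=0.568556, N=[1·5040·6·120]^{1/2}=1904.940944
k: max(0,(-1)−(-3))=2 … min(4+(-1),4−(-3))=3
  k=2: (−1)^0·1904.9409/(240)·0.8226^6·0.5686^2 = +0.795225
  k=3: (−1)^1·1904.9409/(144)·0.8226^4·0.5686^4 = -0.633084
d^4_{-3,-1}(1.2095) = +0.795225 -0.633084 = +0.162140

d=0.1621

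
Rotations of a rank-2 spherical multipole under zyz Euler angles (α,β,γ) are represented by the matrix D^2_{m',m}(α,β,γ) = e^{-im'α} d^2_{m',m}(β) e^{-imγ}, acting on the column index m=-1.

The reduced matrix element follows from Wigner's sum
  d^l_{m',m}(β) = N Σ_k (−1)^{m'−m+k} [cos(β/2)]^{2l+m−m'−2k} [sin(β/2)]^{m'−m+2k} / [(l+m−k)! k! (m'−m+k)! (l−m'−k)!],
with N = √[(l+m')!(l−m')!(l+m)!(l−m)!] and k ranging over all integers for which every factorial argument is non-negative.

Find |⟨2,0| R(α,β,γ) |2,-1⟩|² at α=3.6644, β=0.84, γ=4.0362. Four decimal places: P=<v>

First d^2_{0,-1}(β=0.84), then the phase factors e^{-i(0)α} and e^{-i(-1)γ}:
Half-angle: c=0.913089, s=0.407760. N=√(2·2·1·6)=4.898979
The bounds max(0,m−m')=0 and min(l+m,l−m')=1 give 2 terms
  k=0: (−1)^1·4.8990/(2)·0.9131^3·0.4078^1 = -0.760361
  k=1: (−1)^2·4.8990/(2)·0.9131^1·0.4078^3 = +0.151637
d^2_{0,-1}(0.84) = -0.760361 +0.151637 = -0.608725
|D^2_{0,-1}|² = |d^2_{0,-1}(β)|² = (-0.608725)² = 0.370546 (the z-rotation phases have unit modulus)

P=0.3705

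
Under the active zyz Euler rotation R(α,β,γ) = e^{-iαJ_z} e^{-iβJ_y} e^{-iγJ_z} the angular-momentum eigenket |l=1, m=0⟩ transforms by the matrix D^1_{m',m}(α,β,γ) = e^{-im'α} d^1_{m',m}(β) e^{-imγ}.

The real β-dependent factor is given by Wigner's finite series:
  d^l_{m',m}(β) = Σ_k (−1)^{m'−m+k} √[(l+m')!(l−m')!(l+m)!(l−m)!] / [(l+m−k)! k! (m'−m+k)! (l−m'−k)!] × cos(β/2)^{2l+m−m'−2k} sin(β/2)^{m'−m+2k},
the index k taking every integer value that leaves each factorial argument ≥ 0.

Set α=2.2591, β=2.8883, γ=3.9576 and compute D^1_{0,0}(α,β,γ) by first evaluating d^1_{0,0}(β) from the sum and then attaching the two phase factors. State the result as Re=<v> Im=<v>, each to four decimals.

Split into d^1_{0,0}(β=2.8883) × two z-phases.
Half-angle: c=0.126308, s=0.991991. N=√(1·1·1·1)=1.000000
k∈{0,1} keeps every argument non-negative
  k=0: (−1)^0·1.0000/(1)·0.1263^2·0.9920^0 = +0.015954
  k=1: (−1)^1·1.0000/(1)·0.1263^0·0.9920^2 = -0.984046
d^1_{0,0}(2.8883) = +0.015954 -0.984046 = -0.968093
Attach z-rotation phases: D = e^{-i(0)(2.2591)}·(-0.968093)·e^{-i(0)(3.9576)} = -0.968093+0.000000i

Re=-0.9681 Im=0.0000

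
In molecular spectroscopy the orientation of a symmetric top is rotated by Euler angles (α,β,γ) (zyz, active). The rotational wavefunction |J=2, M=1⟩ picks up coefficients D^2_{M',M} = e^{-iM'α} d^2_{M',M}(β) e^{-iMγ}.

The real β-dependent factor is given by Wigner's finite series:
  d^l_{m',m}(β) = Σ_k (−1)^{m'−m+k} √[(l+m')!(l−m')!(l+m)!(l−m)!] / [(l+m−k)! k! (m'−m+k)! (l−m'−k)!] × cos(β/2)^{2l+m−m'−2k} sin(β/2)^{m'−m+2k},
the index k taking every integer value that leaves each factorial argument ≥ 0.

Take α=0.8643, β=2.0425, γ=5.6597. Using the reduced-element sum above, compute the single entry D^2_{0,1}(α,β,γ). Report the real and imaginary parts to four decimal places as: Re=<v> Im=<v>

First d^2_{0,1}(β=2.0425), then the phase factors e^{-i(0)α} and e^{-i(1)γ}:
Half-angle: c=0.522300, s=0.852762. N=√(2·2·6·1)=4.898979
The bounds max(0,m−m')=1 and min(l+m,l−m')=2 give 2 terms
  k=1: (−1)^0·4.8990/(2)·0.5223^3·0.8528^1 = +0.297622
  k=2: (−1)^1·4.8990/(2)·0.5223^1·0.8528^3 = -0.793376
d^2_{0,1}(2.0425) = +0.297622 -0.793376 = -0.495754
D = (+1.000000+0.000000i)·(-0.495754)·(+0.811848+0.583868i) = -0.402477-0.289455i

Re=-0.4025 Im=-0.2895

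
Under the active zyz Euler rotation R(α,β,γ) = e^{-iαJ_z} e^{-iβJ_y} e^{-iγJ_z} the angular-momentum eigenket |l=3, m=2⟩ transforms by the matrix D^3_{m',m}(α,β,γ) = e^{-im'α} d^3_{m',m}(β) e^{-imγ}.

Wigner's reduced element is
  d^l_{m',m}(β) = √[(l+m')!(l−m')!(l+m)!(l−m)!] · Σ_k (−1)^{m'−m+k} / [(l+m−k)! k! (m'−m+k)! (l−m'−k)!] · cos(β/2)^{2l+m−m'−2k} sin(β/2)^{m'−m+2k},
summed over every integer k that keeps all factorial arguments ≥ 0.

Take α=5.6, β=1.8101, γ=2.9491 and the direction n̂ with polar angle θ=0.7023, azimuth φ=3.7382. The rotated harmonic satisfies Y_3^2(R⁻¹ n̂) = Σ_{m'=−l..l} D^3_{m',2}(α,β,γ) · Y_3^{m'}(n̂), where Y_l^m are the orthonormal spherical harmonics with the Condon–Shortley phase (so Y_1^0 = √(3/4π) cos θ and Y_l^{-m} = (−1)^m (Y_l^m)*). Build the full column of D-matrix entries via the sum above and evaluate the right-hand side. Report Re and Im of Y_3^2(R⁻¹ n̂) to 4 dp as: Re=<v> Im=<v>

Need the full column D^3_{m',2} for m'=−3..3 at α=5.6, β=1.8101, γ=2.9491.
cos(β/2)=0.617646, sin(β/2)=0.786456
d^3_{-3,2}: single k=5 term ⇒ +0.455185;  D = -0.042622-0.453185i
d^3_{-2,2}: k∈[4..5] ⇒ +0.729705 -0.236617 = +0.493088;  D = +0.274093-0.409888i
d^3_{-1,2}: k∈[3..4] ⇒ +0.724891 -0.587641 = +0.137250;  D = +0.131193-0.040324i
d^3_{0,2}: k∈[2..3] ⇒ +0.493025 -0.799352 = -0.306327;  D = -0.283905-0.115040i
d^3_{1,2}: k∈[1..2] ⇒ +0.223549 -0.724891 = -0.501342;  D = -0.241510-0.439336i
d^3_{2,2}: k∈[0..1] ⇒ +0.055519 -0.450068 = -0.394549;  D = +0.070853-0.388135i
d^3_{3,2}: single k=0 term ⇒ -0.173161;  D = +0.131651-0.112484i
Y_3^{m'}(θ=0.7023,φ=3.7382) and Σ D·Y over m':
  (-0.0426-0.4532i)·(+0.0244+0.1098i)  (+0.2741-0.4099i)·(+0.1200-0.3026i)  (+0.1312-0.0403i)·(-0.3305+0.2244i)  (-0.2839-0.1150i)·(-0.0246+0.0000i)  (-0.2415-0.4393i)·(+0.3305+0.2244i)  (+0.0709-0.3881i)·(+0.1200+0.3026i)  (+0.1317-0.1125i)·(-0.0244+0.1098i)
Y_3^2(R⁻¹ n̂) = +0.084135-0.309625i

Re=0.0841 Im=-0.3096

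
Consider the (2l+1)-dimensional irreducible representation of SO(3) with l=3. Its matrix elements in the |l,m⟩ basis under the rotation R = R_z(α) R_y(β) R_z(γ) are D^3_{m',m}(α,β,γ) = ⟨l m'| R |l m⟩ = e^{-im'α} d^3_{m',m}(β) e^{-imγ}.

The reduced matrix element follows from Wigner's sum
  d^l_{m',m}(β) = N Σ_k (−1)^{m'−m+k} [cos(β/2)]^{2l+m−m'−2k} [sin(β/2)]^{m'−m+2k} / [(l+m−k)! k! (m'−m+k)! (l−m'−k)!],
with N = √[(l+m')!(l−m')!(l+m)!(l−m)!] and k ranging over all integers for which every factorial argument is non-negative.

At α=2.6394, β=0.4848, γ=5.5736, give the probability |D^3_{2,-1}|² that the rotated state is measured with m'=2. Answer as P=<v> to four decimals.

First d^3_{2,-1}(β=0.4848), then the phase factors e^{-i(2)α} and e^{-i(-1)γ}:
c=cos(0.4848/2)=0.970765, s=sin(0.4848/2)=0.240033; N=√[120·1·2·24]=75.894664
The bounds max(0,m−m')=0 and min(l+m,l−m')=1 give 2 terms
  k=0: (−1)^3·75.8947/(12)·0.9708^3·0.2400^3 = -0.080018
  k=1: (−1)^4·75.8947/(24)·0.9708^1·0.2400^5 = +0.002446
d^3_{2,-1}(0.4848) = -0.080018 +0.002446 = -0.077572
|D^3_{2,-1}|² = |d^3_{2,-1}(β)|² = (-0.077572)² = 0.006017 (the z-rotation phases have unit modulus)

P=0.0060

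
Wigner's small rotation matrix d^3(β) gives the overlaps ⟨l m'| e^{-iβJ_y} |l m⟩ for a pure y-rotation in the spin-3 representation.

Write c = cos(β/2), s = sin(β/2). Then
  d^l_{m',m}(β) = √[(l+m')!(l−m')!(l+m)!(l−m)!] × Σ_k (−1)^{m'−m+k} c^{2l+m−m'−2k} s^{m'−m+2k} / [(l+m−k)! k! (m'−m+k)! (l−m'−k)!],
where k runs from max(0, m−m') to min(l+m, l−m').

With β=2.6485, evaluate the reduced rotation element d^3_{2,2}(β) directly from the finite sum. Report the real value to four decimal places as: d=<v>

d^3_{2,2}(β=2.6485) via Wigner's sum:
With c≡cos(β/2)=0.244056 and s≡sin(β/2)=0.969761, N=[120·1·120·1]^{1/2}=120.000000
k∈{0,1} keeps every argument non-negative
  k=0: (−1)^0·120.0000/(120)·0.2441^6·0.9698^0 = +0.000211
  k=1: (−1)^1·120.0000/(24)·0.2441^4·0.9698^2 = -0.016682
d^3_{2,2}(2.6485) = +0.000211 -0.016682 = -0.016471

d=-0.0165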